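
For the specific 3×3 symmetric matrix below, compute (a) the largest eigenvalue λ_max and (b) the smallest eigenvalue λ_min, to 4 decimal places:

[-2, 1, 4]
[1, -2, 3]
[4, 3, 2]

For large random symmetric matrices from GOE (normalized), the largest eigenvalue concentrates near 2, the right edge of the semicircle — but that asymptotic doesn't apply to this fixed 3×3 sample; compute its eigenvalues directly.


Since M is real symmetric, all three eigenvalues are real; they are the roots of det(λI − M) = λ³ − (tr M) λ² + s λ − det M, where s is the sum of the principal 2×2 minors.
tr M = -2 + (-2) + 2 = -2.
s = ((-2)·(-2) − 1²) + ((-2)·2 − 4²) + ((-2)·2 − 3²) = 3 + (-20) + (-13) = -30.
det M (expand along row 1) = (-2)·(-13) − 1·(-10) + 4·11 = 80.
Characteristic polynomial: λ³ + 2λ² − 30λ − 80 = 0.
Substitute λ = y + (tr M)/3 = y − 0.666667 to remove the quadratic term: y³ + p·y + q = 0 with p = s − (tr M)²/3 = -31.333333 and q = −2(tr M)³/27 + (tr M)·s/3 − det M = -59.407407.
Three real roots ⇒ use the trigonometric (Viète) form: r = 2√(−p/3) = 6.463573, φ = arccos(3q/(p·r)) = arccos(0.880000) = 0.494934 rad.
y_k = r·cos(φ/3 − 2πk/3) for k = 0, 1, 2 gives y = 6.375810, -2.268604, -4.107206.
λ_k = y_k − 0.666667 gives λ = 5.7091, -2.9353, -4.7739 (check: the sum is -2.0000 = tr M).

Hence λ_max = 5.7091 and λ_min = -4.7739.


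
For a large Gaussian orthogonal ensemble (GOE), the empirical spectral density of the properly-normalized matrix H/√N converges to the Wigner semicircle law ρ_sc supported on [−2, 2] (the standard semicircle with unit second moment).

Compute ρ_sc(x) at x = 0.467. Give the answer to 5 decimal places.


ρ_sc(x) = (1/(2π)) √(4 − x²). With x = 0.467:
  4 − x² = 4 − (0.467)² = 4 − 0.218089 = 3.781911.
  √(4 − x²) = 1.944714.
  1/(2π) = 0.159155.
  ρ_sc(0.467) = 0.159155 · 1.944714 = 0.309511.

Rounded to 5 decimal places: ρ_sc(0.467) ≈ 0.30951.


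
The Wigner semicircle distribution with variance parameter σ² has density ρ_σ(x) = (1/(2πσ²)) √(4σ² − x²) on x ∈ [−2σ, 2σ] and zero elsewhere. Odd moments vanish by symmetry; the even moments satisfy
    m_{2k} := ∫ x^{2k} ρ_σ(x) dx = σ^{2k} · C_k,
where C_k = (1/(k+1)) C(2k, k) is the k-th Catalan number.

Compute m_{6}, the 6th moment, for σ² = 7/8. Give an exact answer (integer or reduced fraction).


By the scaled semicircle moment identity, m_{2k} = σ^{2k} · C_k with k = 3.
C_3 = (1/(k+1)) · C(2k, k) = (1/4) · C(6, 3) = (1/4) · 20 = 5.
σ^{2k} = (σ²)^k = (7/8)^3 = 343/512.

Therefore m_{6} = σ^{6} · C_3 = (343/512) · 5 = 1715/512.


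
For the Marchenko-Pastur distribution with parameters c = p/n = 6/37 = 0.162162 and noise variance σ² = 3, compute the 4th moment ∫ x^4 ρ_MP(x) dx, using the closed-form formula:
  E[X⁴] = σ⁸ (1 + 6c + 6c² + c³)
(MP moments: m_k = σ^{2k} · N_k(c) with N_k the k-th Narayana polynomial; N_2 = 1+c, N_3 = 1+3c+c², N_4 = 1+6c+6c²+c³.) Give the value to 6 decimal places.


E[X⁴] = σ⁸ (1 + 6c + 6c² + c³) (fourth MP moment). With σ² = 3 (so σ⁸ = 81) and c = 6/37 = 0.162162: E[X⁴] = 81 · (1 + 6·0.162162 + 6·(0.162162)² + (0.162162)³) = 81 · 2.135017.

So E[X^4] = 172.936351.


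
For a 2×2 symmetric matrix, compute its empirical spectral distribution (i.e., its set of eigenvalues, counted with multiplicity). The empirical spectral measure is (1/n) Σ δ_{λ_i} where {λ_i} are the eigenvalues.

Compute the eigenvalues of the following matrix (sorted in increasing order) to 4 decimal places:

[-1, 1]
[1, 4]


Since M is real symmetric, both eigenvalues are real; they are the roots of det(λI − M) = λ² − (tr M) λ + det M.
tr M = -1 + 4 = 3.
det M = (-1)·4 − 1² = -4 − 1 = -5.
Characteristic polynomial: λ² − 3λ − 5 = 0.
Discriminant Δ = (tr M)² − 4·det M = 9 − (-20) = 29; √Δ = 5.385165.
λ = (tr M ± √Δ)/2 = (3 ± 5.385165)/2, giving (tr M − √Δ)/2 = -1.1926 and (tr M + √Δ)/2 = 4.1926.

Eigenvalues sorted in increasing order: [-1.1926, 4.1926].


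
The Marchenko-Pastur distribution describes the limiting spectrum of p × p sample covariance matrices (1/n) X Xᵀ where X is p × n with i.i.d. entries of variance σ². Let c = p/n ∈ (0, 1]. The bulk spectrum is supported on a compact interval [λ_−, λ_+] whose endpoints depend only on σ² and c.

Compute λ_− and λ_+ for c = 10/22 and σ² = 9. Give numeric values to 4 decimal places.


c = 10/22 = 0.454545; √c = 0.674200.
λ_− = σ² (1 − √c)² = 9 · (1 − 0.674200)² = 9 · (0.325800)² = 0.955312.
λ_+ = σ² (1 + √c)² = 9 · (1 + 0.674200)² = 9 · (1.674200)² = 25.226507.

Rounded to 4 decimal places: λ_− ≈ 0.9553, λ_+ ≈ 25.2265.


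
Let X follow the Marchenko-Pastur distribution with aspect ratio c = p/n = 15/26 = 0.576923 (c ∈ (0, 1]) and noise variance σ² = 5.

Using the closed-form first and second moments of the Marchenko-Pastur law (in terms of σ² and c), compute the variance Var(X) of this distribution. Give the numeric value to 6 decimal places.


Recall the MP moments m_1 = E[X] = σ² and m_2 = E[X²] = σ⁴ (1 + c).
m_1 = E[X] = σ² = 5, so m_1² = 25.
m_2 = E[X²] = σ⁴ (1 + c) = 25 · (1 + 0.576923) = 25 · 1.576923 = 39.423077.
(Note m_2 − m_1² simplifies to c · σ⁴ = 0.576923 · 25.)

Var(X) = m_2 − m_1² = 39.423077 − 25 = 14.423077.


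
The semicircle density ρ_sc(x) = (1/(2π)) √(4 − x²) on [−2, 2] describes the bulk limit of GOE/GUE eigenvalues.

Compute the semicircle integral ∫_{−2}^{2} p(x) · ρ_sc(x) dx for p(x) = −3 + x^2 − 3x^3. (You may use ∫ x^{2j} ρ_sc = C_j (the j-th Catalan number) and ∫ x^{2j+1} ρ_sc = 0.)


Write p(x) = Σ a_i x^i, split into monomials and integrate each against ρ_sc separately.
Using ∫ x^{2j} ρ_sc = C_j = (1/(j+1)) C(2j, j) (Catalan numbers) and ∫ x^{2j+1} ρ_sc = 0 (odd monomials vanish by symmetry):
  i = 0 (even): a_0 · C_{0} = -3 · 1 = -3
  i = 2 (even): a_2 · C_{1} = 1 · 1 = 1
  i = 3 (odd): ∫ x^3 ρ_sc = 0 (vanishes)

Summing the contributions: ∫_{−2}^{2} p(x) ρ_sc(x) dx = (-3) + 1 = -2.


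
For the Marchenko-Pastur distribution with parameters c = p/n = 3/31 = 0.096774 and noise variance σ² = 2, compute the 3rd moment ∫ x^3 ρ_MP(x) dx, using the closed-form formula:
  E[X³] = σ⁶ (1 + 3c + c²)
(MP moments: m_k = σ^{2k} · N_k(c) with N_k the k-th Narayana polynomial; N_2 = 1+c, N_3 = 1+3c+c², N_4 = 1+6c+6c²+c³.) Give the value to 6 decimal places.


E[X³] = σ⁶ (1 + 3c + c²) (third MP moment). With σ² = 2 (so σ⁶ = 8) and c = 3/31 = 0.096774: E[X³] = 8 · (1 + 3·0.096774 + (0.096774)²) = 8 · 1.299688.

So E[X^3] = 10.397503.


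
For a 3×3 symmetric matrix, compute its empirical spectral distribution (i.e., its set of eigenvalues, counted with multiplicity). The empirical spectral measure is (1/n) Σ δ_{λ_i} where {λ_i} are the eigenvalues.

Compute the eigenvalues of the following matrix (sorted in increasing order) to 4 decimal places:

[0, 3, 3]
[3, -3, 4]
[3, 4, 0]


Since M is real symmetric, all three eigenvalues are real; they are the roots of det(λI − M) = λ³ − (tr M) λ² + s λ − det M, where s is the sum of the principal 2×2 minors.
tr M = 0 + (-3) + 0 = -3.
s = (0·(-3) − 3²) + (0·0 − 3²) + ((-3)·0 − 4²) = -9 + (-9) + (-16) = -34.
det M (expand along row 1) = 0·(-16) − 3·(-12) + 3·21 = 99.
Characteristic polynomial: λ³ + 3λ² − 34λ − 99 = 0.
Substitute λ = y + (tr M)/3 = y − 1.000000 to remove the quadratic term: y³ + p·y + q = 0 with p = s − (tr M)²/3 = -37.000000 and q = −2(tr M)³/27 + (tr M)·s/3 − det M = -63.000000.
Three real roots ⇒ use the trigonometric (Viète) form: r = 2√(−p/3) = 7.023769, φ = arccos(3q/(p·r)) = arccos(0.727260) = 0.756475 rad.
y_k = r·cos(φ/3 − 2πk/3) for k = 0, 1, 2 gives y = 6.801651, -1.883210, -4.918441.
λ_k = y_k − 1.000000 gives λ = 5.8017, -2.8832, -5.9184 (check: the sum is -3.0000 = tr M).

Eigenvalues sorted in increasing order: [-5.9184, -2.8832, 5.8017].


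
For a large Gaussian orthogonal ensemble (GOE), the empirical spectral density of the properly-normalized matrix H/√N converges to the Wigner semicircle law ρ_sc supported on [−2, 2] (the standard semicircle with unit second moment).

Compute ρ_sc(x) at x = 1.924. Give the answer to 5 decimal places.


ρ_sc(x) = (1/(2π)) √(4 − x²). With x = 1.924:
  4 − x² = 4 − (1.924)² = 4 − 3.701776 = 0.298224.
  √(4 − x²) = 0.546099.
  1/(2π) = 0.159155.
  ρ_sc(1.924) = 0.159155 · 0.546099 = 0.086914.

Rounded to 5 decimal places: ρ_sc(1.924) ≈ 0.08691.


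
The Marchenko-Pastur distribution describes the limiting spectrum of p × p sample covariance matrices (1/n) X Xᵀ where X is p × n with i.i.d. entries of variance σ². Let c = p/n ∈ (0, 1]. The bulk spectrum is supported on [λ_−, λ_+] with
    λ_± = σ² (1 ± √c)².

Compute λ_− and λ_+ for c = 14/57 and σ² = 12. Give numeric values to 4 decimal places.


c = 14/57 = 0.245614; √c = 0.495595.
λ_− = σ² (1 − √c)² = 12 · (1 − 0.495595)² = 12 · (0.504405)² = 3.053097.
λ_+ = σ² (1 + √c)² = 12 · (1 + 0.495595)² = 12 · (1.495595)² = 26.841639.

Rounded to 4 decimal places: λ_− ≈ 3.0531, λ_+ ≈ 26.8416.


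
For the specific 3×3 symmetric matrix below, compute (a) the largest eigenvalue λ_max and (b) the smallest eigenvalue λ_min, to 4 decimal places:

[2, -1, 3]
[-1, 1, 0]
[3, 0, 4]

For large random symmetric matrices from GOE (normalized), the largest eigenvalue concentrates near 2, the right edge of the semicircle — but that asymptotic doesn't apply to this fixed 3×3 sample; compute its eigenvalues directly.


Since M is real symmetric, all three eigenvalues are real; they are the roots of det(λI − M) = λ³ − (tr M) λ² + s λ − det M, where s is the sum of the principal 2×2 minors.
tr M = 2 + 1 + 4 = 7.
s = (2·1 − (-1)²) + (2·4 − 3²) + (1·4 − 0²) = 1 + (-1) + 4 = 4.
det M (expand along row 1) = 2·4 − (-1)·(-4) + 3·(-3) = -5.
Characteristic polynomial: λ³ − 7λ² + 4λ + 5 = 0.
Substitute λ = y + (tr M)/3 = y + 2.333333 to remove the quadratic term: y³ + p·y + q = 0 with p = s − (tr M)²/3 = -12.333333 and q = −2(tr M)³/27 + (tr M)·s/3 − det M = -11.074074.
Three real roots ⇒ use the trigonometric (Viète) form: r = 2√(−p/3) = 4.055175, φ = arccos(3q/(p·r)) = arccos(0.664261) = 0.844292 rad.
y_k = r·cos(φ/3 − 2πk/3) for k = 0, 1, 2 gives y = 3.895641, -0.972464, -2.923177.
λ_k = y_k + 2.333333 gives λ = 6.2290, 1.3609, -0.5898 (check: the sum is 7.0000 = tr M).

Hence λ_max = 6.2290 and λ_min = -0.5898.


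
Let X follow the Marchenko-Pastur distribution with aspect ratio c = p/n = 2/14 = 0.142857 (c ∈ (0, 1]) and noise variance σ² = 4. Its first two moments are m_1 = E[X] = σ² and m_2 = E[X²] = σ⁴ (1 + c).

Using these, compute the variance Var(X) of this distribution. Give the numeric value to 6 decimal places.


m_1 = E[X] = σ² = 4, so m_1² = 16.
m_2 = E[X²] = σ⁴ (1 + c) = 16 · (1 + 0.142857) = 16 · 1.142857 = 18.285714.
(Note m_2 − m_1² simplifies to c · σ⁴ = 0.142857 · 16.)

Var(X) = m_2 − m_1² = 18.285714 − 16 = 2.285714.


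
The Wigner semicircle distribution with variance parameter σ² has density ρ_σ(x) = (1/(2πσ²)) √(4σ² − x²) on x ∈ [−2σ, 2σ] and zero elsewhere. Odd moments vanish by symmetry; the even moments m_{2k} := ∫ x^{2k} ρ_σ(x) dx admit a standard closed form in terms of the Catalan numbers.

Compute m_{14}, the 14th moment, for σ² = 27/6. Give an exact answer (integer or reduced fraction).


By the scaled semicircle moment identity, m_{2k} = σ^{2k} · C_k with k = 7.
C_7 = (1/(k+1)) · C(2k, k) = (1/8) · C(14, 7) = (1/8) · 3432 = 429.
σ^{2k} = (σ²)^k = (27/6)^7 = 4782969/128.

Therefore m_{14} = σ^{14} · C_7 = (4782969/128) · 429 = 2051893701/128.


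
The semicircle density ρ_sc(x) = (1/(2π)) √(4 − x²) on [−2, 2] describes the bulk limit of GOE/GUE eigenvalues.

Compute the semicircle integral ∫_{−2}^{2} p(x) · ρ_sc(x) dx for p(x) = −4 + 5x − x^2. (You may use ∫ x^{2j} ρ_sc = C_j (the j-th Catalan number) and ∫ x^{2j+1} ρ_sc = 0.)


Write p(x) = Σ a_i x^i, split into monomials and integrate each against ρ_sc separately.
Using ∫ x^{2j} ρ_sc = C_j = (1/(j+1)) C(2j, j) (Catalan numbers) and ∫ x^{2j+1} ρ_sc = 0 (odd monomials vanish by symmetry):
  i = 0 (even): a_0 · C_{0} = -4 · 1 = -4
  i = 1 (odd): ∫ x^1 ρ_sc = 0 (vanishes)
  i = 2 (even): a_2 · C_{1} = -1 · 1 = -1

Summing the contributions: ∫_{−2}^{2} p(x) ρ_sc(x) dx = (-4) + (-1) = -5.


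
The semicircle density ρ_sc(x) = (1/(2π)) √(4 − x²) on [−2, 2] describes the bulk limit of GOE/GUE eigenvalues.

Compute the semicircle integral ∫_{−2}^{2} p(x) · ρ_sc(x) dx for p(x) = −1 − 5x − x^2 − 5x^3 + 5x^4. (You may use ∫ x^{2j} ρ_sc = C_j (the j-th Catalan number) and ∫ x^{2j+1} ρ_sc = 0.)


Write p(x) = Σ a_i x^i, split into monomials and integrate each against ρ_sc separately.
Using ∫ x^{2j} ρ_sc = C_j = (1/(j+1)) C(2j, j) (Catalan numbers) and ∫ x^{2j+1} ρ_sc = 0 (odd monomials vanish by symmetry):
  i = 0 (even): a_0 · C_{0} = -1 · 1 = -1
  i = 1 (odd): ∫ x^1 ρ_sc = 0 (vanishes)
  i = 2 (even): a_2 · C_{1} = -1 · 1 = -1
  i = 3 (odd): ∫ x^3 ρ_sc = 0 (vanishes)
  i = 4 (even): a_4 · C_{2} = 5 · 2 = 10

Summing the contributions: ∫_{−2}^{2} p(x) ρ_sc(x) dx = (-1) + (-1) + 10 = 8.


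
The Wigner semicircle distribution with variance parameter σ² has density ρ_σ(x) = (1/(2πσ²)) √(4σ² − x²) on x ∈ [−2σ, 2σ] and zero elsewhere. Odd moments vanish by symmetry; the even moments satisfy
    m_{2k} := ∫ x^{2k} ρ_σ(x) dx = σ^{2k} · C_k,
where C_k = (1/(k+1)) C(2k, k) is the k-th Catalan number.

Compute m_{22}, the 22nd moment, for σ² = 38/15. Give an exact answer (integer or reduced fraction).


By the scaled semicircle moment identity, m_{2k} = σ^{2k} · C_k with k = 11.
C_11 = (1/(k+1)) · C(2k, k) = (1/12) · C(22, 11) = (1/12) · 705432 = 58786.
σ^{2k} = (σ²)^k = (38/15)^11 = 238572050223552512/8649755859375.

Therefore m_{22} = σ^{22} · C_11 = (238572050223552512/8649755859375) · 58786 = 14024696544441757970432/8649755859375.


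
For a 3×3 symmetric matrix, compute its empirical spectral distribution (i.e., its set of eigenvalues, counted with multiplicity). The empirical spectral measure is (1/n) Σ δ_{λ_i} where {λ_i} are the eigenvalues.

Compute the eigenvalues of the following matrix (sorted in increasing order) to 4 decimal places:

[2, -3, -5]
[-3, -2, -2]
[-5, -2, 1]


Since M is real symmetric, all three eigenvalues are real; they are the roots of det(λI − M) = λ³ − (tr M) λ² + s λ − det M, where s is the sum of the principal 2×2 minors.
tr M = 2 + (-2) + 1 = 1.
s = (2·(-2) − (-3)²) + (2·1 − (-5)²) + ((-2)·1 − (-2)²) = -13 + (-23) + (-6) = -42.
det M (expand along row 1) = 2·(-6) − (-3)·(-13) + (-5)·(-4) = -31.
Characteristic polynomial: λ³ − λ² − 42λ + 31 = 0.
Substitute λ = y + (tr M)/3 = y + 0.333333 to remove the quadratic term: y³ + p·y + q = 0 with p = s − (tr M)²/3 = -42.333333 and q = −2(tr M)³/27 + (tr M)·s/3 − det M = 16.925926.
Three real roots ⇒ use the trigonometric (Viète) form: r = 2√(−p/3) = 7.512952, φ = arccos(3q/(p·r)) = arccos(-0.159654) = 1.731137 rad.
y_k = r·cos(φ/3 − 2πk/3) for k = 0, 1, 2 gives y = 6.296440, 0.401352, -6.697792.
λ_k = y_k + 0.333333 gives λ = 6.6298, 0.7347, -6.3645 (check: the sum is 1.0000 = tr M).

Eigenvalues sorted in increasing order: [-6.3645, 0.7347, 6.6298].


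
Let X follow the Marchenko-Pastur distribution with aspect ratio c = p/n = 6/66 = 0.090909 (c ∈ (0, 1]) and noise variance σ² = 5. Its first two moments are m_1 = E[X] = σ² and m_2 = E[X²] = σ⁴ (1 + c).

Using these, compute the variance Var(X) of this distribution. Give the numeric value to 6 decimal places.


m_1 = E[X] = σ² = 5, so m_1² = 25.
m_2 = E[X²] = σ⁴ (1 + c) = 25 · (1 + 0.090909) = 25 · 1.090909 = 27.272727.
(Note m_2 − m_1² simplifies to c · σ⁴ = 0.090909 · 25.)

Var(X) = m_2 − m_1² = 27.272727 − 25 = 2.272727.


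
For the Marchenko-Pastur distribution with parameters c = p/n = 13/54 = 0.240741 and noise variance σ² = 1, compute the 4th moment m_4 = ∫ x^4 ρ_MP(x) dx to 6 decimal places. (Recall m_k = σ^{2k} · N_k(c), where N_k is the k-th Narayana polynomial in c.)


E[X⁴] = σ⁸ (1 + 6c + 6c² + c³) (fourth MP moment). With σ² = 1 (so σ⁸ = 1) and c = 13/54 = 0.240741: E[X⁴] = 1 · (1 + 6·0.240741 + 6·(0.240741)² + (0.240741)³) = 1 · 2.806133.

So E[X^4] = 2.806133.


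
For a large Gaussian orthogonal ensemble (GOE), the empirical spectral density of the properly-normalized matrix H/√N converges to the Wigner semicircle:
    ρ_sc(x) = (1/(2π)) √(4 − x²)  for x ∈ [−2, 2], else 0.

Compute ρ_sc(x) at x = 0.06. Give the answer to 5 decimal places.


ρ_sc(x) = (1/(2π)) √(4 − x²). With x = 0.06:
  4 − x² = 4 − (0.06)² = 4 − 0.003600 = 3.996400.
  √(4 − x²) = 1.999100.
  1/(2π) = 0.159155.
  ρ_sc(0.06) = 0.159155 · 1.999100 = 0.318167.

Rounded to 5 decimal places: ρ_sc(0.06) ≈ 0.31817.


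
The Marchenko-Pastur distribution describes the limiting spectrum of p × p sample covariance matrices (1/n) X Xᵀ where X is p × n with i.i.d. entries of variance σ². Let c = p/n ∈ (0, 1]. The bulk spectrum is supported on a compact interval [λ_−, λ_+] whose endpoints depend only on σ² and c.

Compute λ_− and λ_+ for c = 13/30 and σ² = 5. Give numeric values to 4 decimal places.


c = 13/30 = 0.433333; √c = 0.658281.
λ_− = σ² (1 − √c)² = 5 · (1 − 0.658281)² = 5 · (0.341719)² = 0.583861.
λ_+ = σ² (1 + √c)² = 5 · (1 + 0.658281)² = 5 · (1.658281)² = 13.749473.

Rounded to 4 decimal places: λ_− ≈ 0.5839, λ_+ ≈ 13.7495.


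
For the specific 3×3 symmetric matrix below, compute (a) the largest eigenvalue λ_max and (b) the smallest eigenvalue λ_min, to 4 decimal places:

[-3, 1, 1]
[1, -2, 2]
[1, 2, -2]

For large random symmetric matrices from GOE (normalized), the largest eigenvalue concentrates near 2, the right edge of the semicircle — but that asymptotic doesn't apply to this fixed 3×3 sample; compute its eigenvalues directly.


Since M is real symmetric, all three eigenvalues are real; they are the roots of det(λI − M) = λ³ − (tr M) λ² + s λ − det M, where s is the sum of the principal 2×2 minors.
tr M = -3 + (-2) + (-2) = -7.
s = ((-3)·(-2) − 1²) + ((-3)·(-2) − 1²) + ((-2)·(-2) − 2²) = 5 + 5 + 0 = 10.
det M (expand along row 1) = (-3)·0 − 1·(-4) + 1·4 = 8.
Characteristic polynomial: λ³ + 7λ² + 10λ − 8 = 0.
Substitute λ = y + (tr M)/3 = y − 2.333333 to remove the quadratic term: y³ + p·y + q = 0 with p = s − (tr M)²/3 = -6.333333 and q = −2(tr M)³/27 + (tr M)·s/3 − det M = -5.925926.
Three real roots ⇒ use the trigonometric (Viète) form: r = 2√(−p/3) = 2.905933, φ = arccos(3q/(p·r)) = arccos(0.965961) = 0.261664 rad.
y_k = r·cos(φ/3 − 2πk/3) for k = 0, 1, 2 gives y = 2.894886, -1.228219, -1.666667.
λ_k = y_k − 2.333333 gives λ = 0.5616, -3.5616, -4.0000 (check: the sum is -7.0000 = tr M).

Hence λ_max = 0.5616 and λ_min = -4.0000.


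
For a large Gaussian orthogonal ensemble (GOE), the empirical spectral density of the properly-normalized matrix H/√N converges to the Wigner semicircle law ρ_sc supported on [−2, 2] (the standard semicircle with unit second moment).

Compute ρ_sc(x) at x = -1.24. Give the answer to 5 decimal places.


ρ_sc(x) = (1/(2π)) √(4 − x²). With x = -1.24:
  4 − x² = 4 − (-1.24)² = 4 − 1.537600 = 2.462400.
  √(4 − x²) = 1.569204.
  1/(2π) = 0.159155.
  ρ_sc(-1.24) = 0.159155 · 1.569204 = 0.249747.

Rounded to 5 decimal places: ρ_sc(-1.24) ≈ 0.24975.


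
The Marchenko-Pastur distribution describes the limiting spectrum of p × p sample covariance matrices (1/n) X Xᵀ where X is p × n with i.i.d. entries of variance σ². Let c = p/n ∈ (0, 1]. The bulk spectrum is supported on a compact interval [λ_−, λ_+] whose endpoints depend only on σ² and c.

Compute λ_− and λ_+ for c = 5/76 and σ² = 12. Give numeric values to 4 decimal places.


c = 5/76 = 0.065789; √c = 0.256495.
λ_− = σ² (1 − √c)² = 12 · (1 − 0.256495)² = 12 · (0.743505)² = 6.633604.
λ_+ = σ² (1 + √c)² = 12 · (1 + 0.256495)² = 12 · (1.256495)² = 18.945344.

Rounded to 4 decimal places: λ_− ≈ 6.6336, λ_+ ≈ 18.9453.


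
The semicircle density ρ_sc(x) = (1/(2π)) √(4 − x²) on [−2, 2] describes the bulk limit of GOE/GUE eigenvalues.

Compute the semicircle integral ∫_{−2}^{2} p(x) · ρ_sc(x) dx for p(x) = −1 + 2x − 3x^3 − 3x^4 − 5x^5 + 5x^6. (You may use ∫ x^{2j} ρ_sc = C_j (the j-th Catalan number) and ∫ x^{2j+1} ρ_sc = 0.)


Write p(x) = Σ a_i x^i, split into monomials and integrate each against ρ_sc separately.
Using ∫ x^{2j} ρ_sc = C_j = (1/(j+1)) C(2j, j) (Catalan numbers) and ∫ x^{2j+1} ρ_sc = 0 (odd monomials vanish by symmetry):
  i = 0 (even): a_0 · C_{0} = -1 · 1 = -1
  i = 1 (odd): ∫ x^1 ρ_sc = 0 (vanishes)
  i = 3 (odd): ∫ x^3 ρ_sc = 0 (vanishes)
  i = 4 (even): a_4 · C_{2} = -3 · 2 = -6
  i = 5 (odd): ∫ x^5 ρ_sc = 0 (vanishes)
  i = 6 (even): a_6 · C_{3} = 5 · 5 = 25

Summing the contributions: ∫_{−2}^{2} p(x) ρ_sc(x) dx = (-1) + (-6) + 25 = 18.


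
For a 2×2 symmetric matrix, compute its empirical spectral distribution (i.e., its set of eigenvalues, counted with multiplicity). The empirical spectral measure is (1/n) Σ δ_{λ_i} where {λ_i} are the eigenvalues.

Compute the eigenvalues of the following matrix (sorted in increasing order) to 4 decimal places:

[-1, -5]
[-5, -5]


Since M is real symmetric, both eigenvalues are real; they are the roots of det(λI − M) = λ² − (tr M) λ + det M.
tr M = -1 + (-5) = -6.
det M = (-1)·(-5) − (-5)² = 5 − 25 = -20.
Characteristic polynomial: λ² + 6λ − 20 = 0.
Discriminant Δ = (tr M)² − 4·det M = 36 − (-80) = 116; √Δ = 10.770330.
λ = (tr M ± √Δ)/2 = (-6 ± 10.770330)/2, giving (tr M − √Δ)/2 = -8.3852 and (tr M + √Δ)/2 = 2.3852.

Eigenvalues sorted in increasing order: [-8.3852, 2.3852].


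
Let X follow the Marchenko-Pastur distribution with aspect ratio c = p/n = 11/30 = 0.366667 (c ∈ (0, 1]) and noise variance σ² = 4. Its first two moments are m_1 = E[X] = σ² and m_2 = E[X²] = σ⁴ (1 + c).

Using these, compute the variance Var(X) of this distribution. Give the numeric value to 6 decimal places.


m_1 = E[X] = σ² = 4, so m_1² = 16.
m_2 = E[X²] = σ⁴ (1 + c) = 16 · (1 + 0.366667) = 16 · 1.366667 = 21.866667.
(Note m_2 − m_1² simplifies to c · σ⁴ = 0.366667 · 16.)

Var(X) = m_2 − m_1² = 21.866667 − 16 = 5.866667.


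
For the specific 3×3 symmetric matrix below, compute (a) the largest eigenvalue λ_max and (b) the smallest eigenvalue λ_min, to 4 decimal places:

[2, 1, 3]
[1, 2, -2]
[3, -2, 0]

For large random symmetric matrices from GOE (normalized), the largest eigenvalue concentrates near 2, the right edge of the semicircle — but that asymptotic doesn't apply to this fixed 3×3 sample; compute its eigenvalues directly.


Since M is real symmetric, all three eigenvalues are real; they are the roots of det(λI − M) = λ³ − (tr M) λ² + s λ − det M, where s is the sum of the principal 2×2 minors.
tr M = 2 + 2 + 0 = 4.
s = (2·2 − 1²) + (2·0 − 3²) + (2·0 − (-2)²) = 3 + (-9) + (-4) = -10.
det M (expand along row 1) = 2·(-4) − 1·6 + 3·(-8) = -38.
Characteristic polynomial: λ³ − 4λ² − 10λ + 38 = 0.
Substitute λ = y + (tr M)/3 = y + 1.333333 to remove the quadratic term: y³ + p·y + q = 0 with p = s − (tr M)²/3 = -15.333333 and q = −2(tr M)³/27 + (tr M)·s/3 − det M = 19.925926.
Three real roots ⇒ use the trigonometric (Viète) form: r = 2√(−p/3) = 4.521553, φ = arccos(3q/(p·r)) = arccos(-0.862215) = 2.610422 rad.
y_k = r·cos(φ/3 − 2πk/3) for k = 0, 1, 2 gives y = 2.915131, 1.535734, -4.450865.
λ_k = y_k + 1.333333 gives λ = 4.2485, 2.8691, -3.1175 (check: the sum is 4.0000 = tr M).

Hence λ_max = 4.2485 and λ_min = -3.1175.


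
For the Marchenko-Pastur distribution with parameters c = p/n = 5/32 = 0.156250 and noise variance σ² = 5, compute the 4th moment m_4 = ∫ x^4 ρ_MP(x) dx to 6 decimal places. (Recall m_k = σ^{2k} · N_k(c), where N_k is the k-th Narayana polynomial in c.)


E[X⁴] = σ⁸ (1 + 6c + 6c² + c³) (fourth MP moment). With σ² = 5 (so σ⁸ = 625) and c = 5/32 = 0.156250: E[X⁴] = 625 · (1 + 6·0.156250 + 6·(0.156250)² + (0.156250)³) = 625 · 2.087799.

So E[X^4] = 1304.874420.


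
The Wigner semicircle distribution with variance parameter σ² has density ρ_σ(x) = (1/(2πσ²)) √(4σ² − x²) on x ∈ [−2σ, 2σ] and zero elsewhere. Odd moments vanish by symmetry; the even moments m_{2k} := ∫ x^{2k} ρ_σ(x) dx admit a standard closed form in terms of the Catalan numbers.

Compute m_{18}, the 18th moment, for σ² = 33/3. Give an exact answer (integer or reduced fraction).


By the scaled semicircle moment identity, m_{2k} = σ^{2k} · C_k with k = 9.
C_9 = (1/(k+1)) · C(2k, k) = (1/10) · C(18, 9) = (1/10) · 48620 = 4862.
σ^{2k} = (σ²)^k = (33/3)^9 = 2357947691.

Therefore m_{18} = σ^{18} · C_9 = 2357947691 · 4862 = 11464341673642.


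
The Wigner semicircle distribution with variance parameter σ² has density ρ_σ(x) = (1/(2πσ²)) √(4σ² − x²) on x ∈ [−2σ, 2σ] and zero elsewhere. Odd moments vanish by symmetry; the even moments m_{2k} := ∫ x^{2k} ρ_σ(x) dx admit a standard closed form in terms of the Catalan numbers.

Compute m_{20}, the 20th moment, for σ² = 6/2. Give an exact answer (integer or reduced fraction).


By the scaled semicircle moment identity, m_{2k} = σ^{2k} · C_k with k = 10.
C_10 = (1/(k+1)) · C(2k, k) = (1/11) · C(20, 10) = (1/11) · 184756 = 16796.
σ^{2k} = (σ²)^k = (6/2)^10 = 59049.

Therefore m_{20} = σ^{20} · C_10 = 59049 · 16796 = 991787004.


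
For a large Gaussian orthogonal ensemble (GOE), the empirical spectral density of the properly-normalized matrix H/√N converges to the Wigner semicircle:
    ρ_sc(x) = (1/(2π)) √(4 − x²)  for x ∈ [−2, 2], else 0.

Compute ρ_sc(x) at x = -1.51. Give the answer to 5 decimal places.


ρ_sc(x) = (1/(2π)) √(4 − x²). With x = -1.51:
  4 − x² = 4 − (-1.51)² = 4 − 2.280100 = 1.719900.
  √(4 − x²) = 1.311450.
  1/(2π) = 0.159155.
  ρ_sc(-1.51) = 0.159155 · 1.311450 = 0.208724.

Rounded to 5 decimal places: ρ_sc(-1.51) ≈ 0.20872.


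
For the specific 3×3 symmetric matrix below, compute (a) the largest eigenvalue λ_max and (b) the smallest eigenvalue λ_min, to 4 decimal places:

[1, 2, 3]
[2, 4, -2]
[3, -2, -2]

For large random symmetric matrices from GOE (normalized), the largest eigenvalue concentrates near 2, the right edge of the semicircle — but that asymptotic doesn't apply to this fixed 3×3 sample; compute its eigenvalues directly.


Since M is real symmetric, all three eigenvalues are real; they are the roots of det(λI − M) = λ³ − (tr M) λ² + s λ − det M, where s is the sum of the principal 2×2 minors.
tr M = 1 + 4 + (-2) = 3.
s = (1·4 − 2²) + (1·(-2) − 3²) + (4·(-2) − (-2)²) = 0 + (-11) + (-12) = -23.
det M (expand along row 1) = 1·(-12) − 2·2 + 3·(-16) = -64.
Characteristic polynomial: λ³ − 3λ² − 23λ + 64 = 0.
Substitute λ = y + (tr M)/3 = y + 1.000000 to remove the quadratic term: y³ + p·y + q = 0 with p = s − (tr M)²/3 = -26.000000 and q = −2(tr M)³/27 + (tr M)·s/3 − det M = 39.000000.
Three real roots ⇒ use the trigonometric (Viète) form: r = 2√(−p/3) = 5.887841, φ = arccos(3q/(p·r)) = arccos(-0.764287) = 2.440731 rad.
y_k = r·cos(φ/3 − 2πk/3) for k = 0, 1, 2 gives y = 4.044376, 1.683519, -5.727895.
λ_k = y_k + 1.000000 gives λ = 5.0444, 2.6835, -4.7279 (check: the sum is 3.0000 = tr M).

Hence λ_max = 5.0444 and λ_min = -4.7279.


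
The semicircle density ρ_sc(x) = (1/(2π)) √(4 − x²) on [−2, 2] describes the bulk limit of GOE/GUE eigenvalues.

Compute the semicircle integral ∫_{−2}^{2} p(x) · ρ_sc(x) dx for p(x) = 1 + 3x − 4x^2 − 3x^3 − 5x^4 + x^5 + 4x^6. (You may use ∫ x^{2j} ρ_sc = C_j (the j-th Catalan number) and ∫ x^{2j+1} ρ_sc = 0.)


Write p(x) = Σ a_i x^i, split into monomials and integrate each against ρ_sc separately.
Using ∫ x^{2j} ρ_sc = C_j = (1/(j+1)) C(2j, j) (Catalan numbers) and ∫ x^{2j+1} ρ_sc = 0 (odd monomials vanish by symmetry):
  i = 0 (even): a_0 · C_{0} = 1 · 1 = 1
  i = 1 (odd): ∫ x^1 ρ_sc = 0 (vanishes)
  i = 2 (even): a_2 · C_{1} = -4 · 1 = -4
  i = 3 (odd): ∫ x^3 ρ_sc = 0 (vanishes)
  i = 4 (even): a_4 · C_{2} = -5 · 2 = -10
  i = 5 (odd): ∫ x^5 ρ_sc = 0 (vanishes)
  i = 6 (even): a_6 · C_{3} = 4 · 5 = 20

Summing the contributions: ∫_{−2}^{2} p(x) ρ_sc(x) dx = 1 + (-4) + (-10) + 20 = 7.


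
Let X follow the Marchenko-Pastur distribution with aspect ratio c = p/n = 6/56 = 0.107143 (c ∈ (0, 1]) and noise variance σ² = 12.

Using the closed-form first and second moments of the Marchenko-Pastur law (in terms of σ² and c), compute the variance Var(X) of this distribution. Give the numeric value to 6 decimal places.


Recall the MP moments m_1 = E[X] = σ² and m_2 = E[X²] = σ⁴ (1 + c).
m_1 = E[X] = σ² = 12, so m_1² = 144.
m_2 = E[X²] = σ⁴ (1 + c) = 144 · (1 + 0.107143) = 144 · 1.107143 = 159.428571.
(Note m_2 − m_1² simplifies to c · σ⁴ = 0.107143 · 144.)

Var(X) = m_2 − m_1² = 159.428571 − 144 = 15.428571.


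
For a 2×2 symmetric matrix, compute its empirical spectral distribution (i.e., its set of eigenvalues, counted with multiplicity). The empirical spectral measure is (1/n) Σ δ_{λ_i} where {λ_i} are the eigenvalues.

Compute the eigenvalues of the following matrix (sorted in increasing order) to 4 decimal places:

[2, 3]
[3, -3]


Since M is real symmetric, both eigenvalues are real; they are the roots of det(λI − M) = λ² − (tr M) λ + det M.
tr M = 2 + (-3) = -1.
det M = 2·(-3) − 3² = -6 − 9 = -15.
Characteristic polynomial: λ² + λ − 15 = 0.
Discriminant Δ = (tr M)² − 4·det M = 1 − (-60) = 61; √Δ = 7.810250.
λ = (tr M ± √Δ)/2 = (-1 ± 7.810250)/2, giving (tr M − √Δ)/2 = -4.4051 and (tr M + √Δ)/2 = 3.4051.

Eigenvalues sorted in increasing order: [-4.4051, 3.4051].


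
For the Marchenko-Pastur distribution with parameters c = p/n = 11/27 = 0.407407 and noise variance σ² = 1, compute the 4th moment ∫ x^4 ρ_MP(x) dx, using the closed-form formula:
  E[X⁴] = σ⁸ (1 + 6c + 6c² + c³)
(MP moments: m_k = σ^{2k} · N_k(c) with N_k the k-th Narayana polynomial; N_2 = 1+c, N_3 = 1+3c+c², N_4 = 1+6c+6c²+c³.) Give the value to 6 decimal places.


E[X⁴] = σ⁸ (1 + 6c + 6c² + c³) (fourth MP moment). With σ² = 1 (so σ⁸ = 1) and c = 11/27 = 0.407407: E[X⁴] = 1 · (1 + 6·0.407407 + 6·(0.407407)² + (0.407407)³) = 1 · 4.507951.

So E[X^4] = 4.507951.


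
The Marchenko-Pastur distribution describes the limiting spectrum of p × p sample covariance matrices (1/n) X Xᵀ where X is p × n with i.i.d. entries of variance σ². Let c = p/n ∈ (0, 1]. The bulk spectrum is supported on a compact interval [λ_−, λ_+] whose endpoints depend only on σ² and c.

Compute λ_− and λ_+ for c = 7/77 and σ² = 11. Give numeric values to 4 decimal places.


c = 7/77 = 0.090909; √c = 0.301511.
λ_− = σ² (1 − √c)² = 11 · (1 − 0.301511)² = 11 · (0.698489)² = 5.366750.
λ_+ = σ² (1 + √c)² = 11 · (1 + 0.301511)² = 11 · (1.301511)² = 18.633250.

Rounded to 4 decimal places: λ_− ≈ 5.3668, λ_+ ≈ 18.6332.


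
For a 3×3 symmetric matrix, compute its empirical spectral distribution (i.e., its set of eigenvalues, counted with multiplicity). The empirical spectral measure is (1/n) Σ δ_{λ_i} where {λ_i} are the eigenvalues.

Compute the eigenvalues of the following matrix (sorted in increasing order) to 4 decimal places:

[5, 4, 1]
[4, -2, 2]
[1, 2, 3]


Since M is real symmetric, all three eigenvalues are real; they are the roots of det(λI − M) = λ³ − (tr M) λ² + s λ − det M, where s is the sum of the principal 2×2 minors.
tr M = 5 + (-2) + 3 = 6.
s = (5·(-2) − 4²) + (5·3 − 1²) + ((-2)·3 − 2²) = -26 + 14 + (-10) = -22.
det M (expand along row 1) = 5·(-10) − 4·10 + 1·10 = -80.
Characteristic polynomial: λ³ − 6λ² − 22λ + 80 = 0.
Substitute λ = y + (tr M)/3 = y + 2.000000 to remove the quadratic term: y³ + p·y + q = 0 with p = s − (tr M)²/3 = -34.000000 and q = −2(tr M)³/27 + (tr M)·s/3 − det M = 20.000000.
Three real roots ⇒ use the trigonometric (Viète) form: r = 2√(−p/3) = 6.733003, φ = arccos(3q/(p·r)) = arccos(-0.262098) = 1.835992 rad.
y_k = r·cos(φ/3 − 2πk/3) for k = 0, 1, 2 gives y = 5.510978, 0.594412, -6.105391.
λ_k = y_k + 2.000000 gives λ = 7.5110, 2.5944, -4.1054 (check: the sum is 6.0000 = tr M).

Eigenvalues sorted in increasing order: [-4.1054, 2.5944, 7.5110].


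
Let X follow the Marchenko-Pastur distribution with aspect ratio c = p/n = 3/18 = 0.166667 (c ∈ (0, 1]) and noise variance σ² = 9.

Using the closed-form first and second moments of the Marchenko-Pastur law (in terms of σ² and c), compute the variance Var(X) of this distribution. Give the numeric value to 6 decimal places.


Recall the MP moments m_1 = E[X] = σ² and m_2 = E[X²] = σ⁴ (1 + c).
m_1 = E[X] = σ² = 9, so m_1² = 81.
m_2 = E[X²] = σ⁴ (1 + c) = 81 · (1 + 0.166667) = 81 · 1.166667 = 94.500000.
(Note m_2 − m_1² simplifies to c · σ⁴ = 0.166667 · 81.)

Var(X) = m_2 − m_1² = 94.500000 − 81 = 13.500000.


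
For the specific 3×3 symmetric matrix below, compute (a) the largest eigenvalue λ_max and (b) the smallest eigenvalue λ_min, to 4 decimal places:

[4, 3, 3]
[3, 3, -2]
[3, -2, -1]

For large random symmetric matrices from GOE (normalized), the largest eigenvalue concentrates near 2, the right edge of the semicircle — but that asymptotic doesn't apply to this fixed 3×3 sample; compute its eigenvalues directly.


Since M is real symmetric, all three eigenvalues are real; they are the roots of det(λI − M) = λ³ − (tr M) λ² + s λ − det M, where s is the sum of the principal 2×2 minors.
tr M = 4 + 3 + (-1) = 6.
s = (4·3 − 3²) + (4·(-1) − 3²) + (3·(-1) − (-2)²) = 3 + (-13) + (-7) = -17.
det M (expand along row 1) = 4·(-7) − 3·3 + 3·(-15) = -82.
Characteristic polynomial: λ³ − 6λ² − 17λ + 82 = 0.
Substitute λ = y + (tr M)/3 = y + 2.000000 to remove the quadratic term: y³ + p·y + q = 0 with p = s − (tr M)²/3 = -29.000000 and q = −2(tr M)³/27 + (tr M)·s/3 − det M = 32.000000.
Three real roots ⇒ use the trigonometric (Viète) form: r = 2√(−p/3) = 6.218253, φ = arccos(3q/(p·r)) = arccos(-0.532359) = 2.132182 rad.
y_k = r·cos(φ/3 − 2πk/3) for k = 0, 1, 2 gives y = 4.712737, 1.156833, -5.869570.
λ_k = y_k + 2.000000 gives λ = 6.7127, 3.1568, -3.8696 (check: the sum is 6.0000 = tr M).

Hence λ_max = 6.7127 and λ_min = -3.8696.


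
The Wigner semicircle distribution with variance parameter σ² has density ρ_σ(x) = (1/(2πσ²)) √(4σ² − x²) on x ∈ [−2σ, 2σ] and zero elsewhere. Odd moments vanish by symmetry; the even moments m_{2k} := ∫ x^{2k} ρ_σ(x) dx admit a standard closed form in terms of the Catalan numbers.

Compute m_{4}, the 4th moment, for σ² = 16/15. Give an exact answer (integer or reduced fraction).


By the scaled semicircle moment identity, m_{2k} = σ^{2k} · C_k with k = 2.
C_2 = (1/(k+1)) · C(2k, k) = (1/3) · C(4, 2) = (1/3) · 6 = 2.
σ^{2k} = (σ²)^k = (16/15)^2 = 256/225.

Therefore m_{4} = σ^{4} · C_2 = (256/225) · 2 = 512/225.


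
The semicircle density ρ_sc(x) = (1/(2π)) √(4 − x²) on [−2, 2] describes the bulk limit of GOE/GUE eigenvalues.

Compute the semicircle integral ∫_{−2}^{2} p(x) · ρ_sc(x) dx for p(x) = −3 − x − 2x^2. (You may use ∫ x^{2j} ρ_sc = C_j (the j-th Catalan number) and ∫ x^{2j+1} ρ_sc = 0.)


Write p(x) = Σ a_i x^i, split into monomials and integrate each against ρ_sc separately.
Using ∫ x^{2j} ρ_sc = C_j = (1/(j+1)) C(2j, j) (Catalan numbers) and ∫ x^{2j+1} ρ_sc = 0 (odd monomials vanish by symmetry):
  i = 0 (even): a_0 · C_{0} = -3 · 1 = -3
  i = 1 (odd): ∫ x^1 ρ_sc = 0 (vanishes)
  i = 2 (even): a_2 · C_{1} = -2 · 1 = -2

Summing the contributions: ∫_{−2}^{2} p(x) ρ_sc(x) dx = (-3) + (-2) = -5.


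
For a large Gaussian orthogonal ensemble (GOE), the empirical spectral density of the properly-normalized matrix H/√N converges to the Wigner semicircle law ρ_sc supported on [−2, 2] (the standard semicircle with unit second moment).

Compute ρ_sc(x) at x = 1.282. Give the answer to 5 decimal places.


ρ_sc(x) = (1/(2π)) √(4 − x²). With x = 1.282:
  4 − x² = 4 − (1.282)² = 4 − 1.643524 = 2.356476.
  √(4 − x²) = 1.535082.
  1/(2π) = 0.159155.
  ρ_sc(1.282) = 0.159155 · 1.535082 = 0.244316.

Rounded to 5 decimal places: ρ_sc(1.282) ≈ 0.24432.


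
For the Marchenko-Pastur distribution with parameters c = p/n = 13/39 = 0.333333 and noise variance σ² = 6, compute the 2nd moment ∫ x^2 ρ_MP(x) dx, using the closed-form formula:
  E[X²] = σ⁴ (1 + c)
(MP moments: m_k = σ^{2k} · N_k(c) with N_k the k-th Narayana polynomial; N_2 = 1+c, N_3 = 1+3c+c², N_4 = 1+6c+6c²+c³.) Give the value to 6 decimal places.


E[X²] = σ⁴ (1 + c) (second MP moment). With σ² = 6 (so σ⁴ = 36) and c = 13/39 = 0.333333: E[X²] = 36 · (1 + 0.333333) = 36 · 1.333333.

So E[X^2] = 48.000000.


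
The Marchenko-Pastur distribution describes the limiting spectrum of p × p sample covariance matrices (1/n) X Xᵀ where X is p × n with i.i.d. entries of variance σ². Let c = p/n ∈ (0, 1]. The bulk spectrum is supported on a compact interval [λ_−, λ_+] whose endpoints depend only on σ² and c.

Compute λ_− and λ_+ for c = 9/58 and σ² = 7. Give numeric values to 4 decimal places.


c = 9/58 = 0.155172; √c = 0.393919.
λ_− = σ² (1 − √c)² = 7 · (1 − 0.393919)² = 7 · (0.606081)² = 2.571337.
λ_+ = σ² (1 + √c)² = 7 · (1 + 0.393919)² = 7 · (1.393919)² = 13.601077.

Rounded to 4 decimal places: λ_− ≈ 2.5713, λ_+ ≈ 13.6011.


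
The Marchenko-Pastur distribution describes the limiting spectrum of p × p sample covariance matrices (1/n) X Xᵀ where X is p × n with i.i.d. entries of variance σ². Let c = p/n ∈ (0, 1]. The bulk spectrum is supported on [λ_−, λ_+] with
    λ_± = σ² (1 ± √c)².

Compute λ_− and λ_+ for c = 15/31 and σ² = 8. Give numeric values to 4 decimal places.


c = 15/31 = 0.483871; √c = 0.695608.
λ_− = σ² (1 − √c)² = 8 · (1 − 0.695608)² = 8 · (0.304392)² = 0.741234.
λ_+ = σ² (1 + √c)² = 8 · (1 + 0.695608)² = 8 · (1.695608)² = 23.000701.

Rounded to 4 decimal places: λ_− ≈ 0.7412, λ_+ ≈ 23.0007.


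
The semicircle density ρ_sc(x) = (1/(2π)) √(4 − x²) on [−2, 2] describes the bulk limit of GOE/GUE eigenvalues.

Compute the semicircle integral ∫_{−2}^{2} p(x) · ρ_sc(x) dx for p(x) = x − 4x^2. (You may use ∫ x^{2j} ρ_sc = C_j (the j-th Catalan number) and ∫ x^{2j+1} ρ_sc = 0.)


Write p(x) = Σ a_i x^i, split into monomials and integrate each against ρ_sc separately.
Using ∫ x^{2j} ρ_sc = C_j = (1/(j+1)) C(2j, j) (Catalan numbers) and ∫ x^{2j+1} ρ_sc = 0 (odd monomials vanish by symmetry):
  i = 1 (odd): ∫ x^1 ρ_sc = 0 (vanishes)
  i = 2 (even): a_2 · C_{1} = -4 · 1 = -4

Summing the contributions: ∫_{−2}^{2} p(x) ρ_sc(x) dx = -4.


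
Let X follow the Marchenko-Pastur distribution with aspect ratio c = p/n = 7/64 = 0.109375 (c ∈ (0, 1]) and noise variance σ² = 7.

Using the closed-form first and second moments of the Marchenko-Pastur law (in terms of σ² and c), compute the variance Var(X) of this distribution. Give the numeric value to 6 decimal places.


Recall the MP moments m_1 = E[X] = σ² and m_2 = E[X²] = σ⁴ (1 + c).
m_1 = E[X] = σ² = 7, so m_1² = 49.
m_2 = E[X²] = σ⁴ (1 + c) = 49 · (1 + 0.109375) = 49 · 1.109375 = 54.359375.
(Note m_2 − m_1² simplifies to c · σ⁴ = 0.109375 · 49.)

Var(X) = m_2 − m_1² = 54.359375 − 49 = 5.359375.
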